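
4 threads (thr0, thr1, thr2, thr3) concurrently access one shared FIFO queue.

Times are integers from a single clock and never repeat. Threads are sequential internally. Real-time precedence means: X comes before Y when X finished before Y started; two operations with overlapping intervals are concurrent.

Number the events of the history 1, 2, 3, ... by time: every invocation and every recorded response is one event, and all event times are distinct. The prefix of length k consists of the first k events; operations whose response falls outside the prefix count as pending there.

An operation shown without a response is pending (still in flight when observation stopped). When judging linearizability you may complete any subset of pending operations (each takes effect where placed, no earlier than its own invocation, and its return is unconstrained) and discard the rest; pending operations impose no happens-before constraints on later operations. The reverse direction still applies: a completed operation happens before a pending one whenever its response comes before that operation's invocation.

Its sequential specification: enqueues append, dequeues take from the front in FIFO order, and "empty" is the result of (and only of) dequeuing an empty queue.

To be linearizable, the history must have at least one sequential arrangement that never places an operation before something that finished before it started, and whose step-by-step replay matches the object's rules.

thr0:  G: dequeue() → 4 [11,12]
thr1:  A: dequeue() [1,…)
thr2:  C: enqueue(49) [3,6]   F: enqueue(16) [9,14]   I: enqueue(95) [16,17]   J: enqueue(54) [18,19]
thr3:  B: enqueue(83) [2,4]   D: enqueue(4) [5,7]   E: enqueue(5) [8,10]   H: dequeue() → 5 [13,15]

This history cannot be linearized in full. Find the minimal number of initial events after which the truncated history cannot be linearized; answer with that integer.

15

events 1..14 are linearizable; a witness order is B, A, D, C, E, F, G:
1. B enqueue(83), leaving queue <83>
2. A dequeue() (pending, included), leaving queue <>
3. D enqueue(4), leaving queue <4>
4. C enqueue(49), leaving queue <4,49>
5. E enqueue(5), leaving queue <4,49,5>
6. F enqueue(16), leaving queue <4,49,5,16>
7. G dequeue() → 4, leaving queue <49,5,16>
with event 15 included (H responding at time 15), all real-time-consistent orders fail
include/drop combinations of the 1 pending operation (A) were all tried; none helps
sample order B, C, D, E, F, G, H (pending dropped) stalls at step 6 — G dequeue() → 4 has no legal effect
sample order B, C, D, E, G, F, H (pending dropped) stalls at step 5 — G dequeue() → 4 has no legal effect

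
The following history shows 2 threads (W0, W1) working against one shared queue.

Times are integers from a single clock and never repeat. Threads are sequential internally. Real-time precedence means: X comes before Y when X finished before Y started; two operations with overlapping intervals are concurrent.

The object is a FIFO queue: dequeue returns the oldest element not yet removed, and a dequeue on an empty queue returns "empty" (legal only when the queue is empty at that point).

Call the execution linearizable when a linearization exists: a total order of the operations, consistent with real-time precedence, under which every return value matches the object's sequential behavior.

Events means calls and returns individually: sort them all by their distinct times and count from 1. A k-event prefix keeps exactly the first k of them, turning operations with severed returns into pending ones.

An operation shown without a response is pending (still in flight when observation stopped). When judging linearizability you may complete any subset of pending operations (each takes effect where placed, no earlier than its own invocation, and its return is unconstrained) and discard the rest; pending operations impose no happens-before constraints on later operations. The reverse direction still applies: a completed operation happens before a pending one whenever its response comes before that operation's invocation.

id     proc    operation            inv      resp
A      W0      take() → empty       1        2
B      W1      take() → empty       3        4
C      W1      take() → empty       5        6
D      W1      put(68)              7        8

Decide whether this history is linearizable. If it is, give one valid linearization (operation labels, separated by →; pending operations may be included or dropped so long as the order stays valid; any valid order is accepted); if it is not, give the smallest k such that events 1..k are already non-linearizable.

linearizable — witness: A → B → C → D

1. A take() → empty, leaving queue <>
2. B take() → empty, leaving queue <>
3. C take() → empty, leaving queue <>
4. D put(68), leaving queue <68>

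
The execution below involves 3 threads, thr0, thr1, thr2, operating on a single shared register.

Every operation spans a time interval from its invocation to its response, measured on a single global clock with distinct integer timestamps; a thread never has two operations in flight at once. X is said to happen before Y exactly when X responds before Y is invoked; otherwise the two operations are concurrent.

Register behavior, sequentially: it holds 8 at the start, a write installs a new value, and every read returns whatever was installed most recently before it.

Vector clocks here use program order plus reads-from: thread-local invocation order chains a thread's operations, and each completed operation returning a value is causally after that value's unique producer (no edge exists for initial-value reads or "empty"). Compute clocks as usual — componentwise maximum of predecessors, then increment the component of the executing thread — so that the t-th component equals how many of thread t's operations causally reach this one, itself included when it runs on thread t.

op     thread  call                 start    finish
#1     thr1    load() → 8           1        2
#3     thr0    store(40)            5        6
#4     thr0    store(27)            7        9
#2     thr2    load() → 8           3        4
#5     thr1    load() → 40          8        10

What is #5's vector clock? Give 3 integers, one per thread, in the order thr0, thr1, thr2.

(1, 2, 0)

invoked at 3, #2 has no predecessors; its own thr2 bump gives (0, 0, 1)
invoked at 1, #1 has no predecessors; its own thr1 bump gives (0, 1, 0)
invoked at 5, #3 has no predecessors; its own thr0 bump gives (1, 0, 0)
#4, invoked 7, takes VC(#3)=(1, 0, 0) under max, adds 1 for thr0 → (2, 0, 0)
#5, invoked 8, takes VC(#1)=(0, 1, 0), VC(#3)=(1, 0, 0) under max, adds 1 for thr1 → (1, 2, 0)
target: VC(#5) = (1, 2, 0)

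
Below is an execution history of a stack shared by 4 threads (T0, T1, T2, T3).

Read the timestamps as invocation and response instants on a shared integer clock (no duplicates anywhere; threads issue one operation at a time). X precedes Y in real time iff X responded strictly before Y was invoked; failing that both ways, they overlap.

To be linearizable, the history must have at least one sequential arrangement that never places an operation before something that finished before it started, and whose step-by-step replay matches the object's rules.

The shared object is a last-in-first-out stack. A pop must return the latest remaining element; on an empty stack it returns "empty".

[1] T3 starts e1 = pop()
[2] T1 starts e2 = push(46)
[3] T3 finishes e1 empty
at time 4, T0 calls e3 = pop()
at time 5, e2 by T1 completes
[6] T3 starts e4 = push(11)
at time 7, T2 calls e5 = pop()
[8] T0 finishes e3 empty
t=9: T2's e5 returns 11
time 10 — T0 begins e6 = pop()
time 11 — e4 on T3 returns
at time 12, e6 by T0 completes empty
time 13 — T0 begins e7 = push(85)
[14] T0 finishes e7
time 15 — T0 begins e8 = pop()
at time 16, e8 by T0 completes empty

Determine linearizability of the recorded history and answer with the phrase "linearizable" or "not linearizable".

not linearizable

prefix check: 1..11 passes, 1..12 fails once e6's time-12 response joins
real-time-consistent orders of the 6 completed operations: 19 — all fail the stack replay
one such order, e1, e2, e3, e4, e5, e6, breaks at step 3 where e3 pop() → empty is illegal
one such order, e1, e2, e3, e5, e4, e6, breaks at step 3 where e3 pop() → empty is illegal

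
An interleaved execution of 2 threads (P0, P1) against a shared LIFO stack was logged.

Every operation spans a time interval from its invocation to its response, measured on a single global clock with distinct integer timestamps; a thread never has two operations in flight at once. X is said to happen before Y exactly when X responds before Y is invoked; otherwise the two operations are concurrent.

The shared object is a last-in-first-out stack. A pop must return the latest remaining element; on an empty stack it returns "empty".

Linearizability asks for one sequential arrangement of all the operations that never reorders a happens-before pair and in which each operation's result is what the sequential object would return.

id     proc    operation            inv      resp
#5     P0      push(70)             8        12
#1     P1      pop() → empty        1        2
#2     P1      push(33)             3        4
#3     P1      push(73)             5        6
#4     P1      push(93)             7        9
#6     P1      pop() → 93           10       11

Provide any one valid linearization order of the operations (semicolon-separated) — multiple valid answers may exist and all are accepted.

1. #1 pop() → empty, leaving stack <>
2. #2 push(33), leaving stack <33>
3. #3 push(73), leaving stack <33,73>
4. #4 push(93), leaving stack <33,73,93>
5. #6 pop() → 93, leaving stack <33,73>
6. #5 push(70), leaving stack <33,73,70>

#1; #2; #3; #4; #6; #5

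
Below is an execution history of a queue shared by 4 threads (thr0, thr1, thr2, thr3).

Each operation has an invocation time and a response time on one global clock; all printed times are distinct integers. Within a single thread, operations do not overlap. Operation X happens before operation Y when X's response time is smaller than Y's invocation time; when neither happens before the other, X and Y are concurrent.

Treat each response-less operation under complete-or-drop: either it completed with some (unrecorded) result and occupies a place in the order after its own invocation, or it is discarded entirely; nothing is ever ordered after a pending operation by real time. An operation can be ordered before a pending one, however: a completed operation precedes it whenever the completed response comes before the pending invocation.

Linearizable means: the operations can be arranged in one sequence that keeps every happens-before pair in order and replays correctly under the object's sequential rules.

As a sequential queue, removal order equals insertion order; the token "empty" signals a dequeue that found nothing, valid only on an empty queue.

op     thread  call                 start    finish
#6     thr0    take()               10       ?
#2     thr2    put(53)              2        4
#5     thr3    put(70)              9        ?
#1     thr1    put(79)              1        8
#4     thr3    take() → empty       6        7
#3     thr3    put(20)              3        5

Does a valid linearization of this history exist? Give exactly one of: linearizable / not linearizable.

the violation lands at event 7, #4's response at time 7: events 1..6 linearize, events 1..7 do not
real-time-consistent orders of the 3 completed operations: 2 — all fail the queue replay
no completion choice of the 1 pending operation (#1) rescues it — every subset was tried
sample order #2, #3, #4 (pending dropped) stalls at step 3 — #4 take() → empty has no legal effect
sample order #3, #2, #4 (pending dropped) stalls at step 3 — #4 take() → empty has no legal effect

not linearizable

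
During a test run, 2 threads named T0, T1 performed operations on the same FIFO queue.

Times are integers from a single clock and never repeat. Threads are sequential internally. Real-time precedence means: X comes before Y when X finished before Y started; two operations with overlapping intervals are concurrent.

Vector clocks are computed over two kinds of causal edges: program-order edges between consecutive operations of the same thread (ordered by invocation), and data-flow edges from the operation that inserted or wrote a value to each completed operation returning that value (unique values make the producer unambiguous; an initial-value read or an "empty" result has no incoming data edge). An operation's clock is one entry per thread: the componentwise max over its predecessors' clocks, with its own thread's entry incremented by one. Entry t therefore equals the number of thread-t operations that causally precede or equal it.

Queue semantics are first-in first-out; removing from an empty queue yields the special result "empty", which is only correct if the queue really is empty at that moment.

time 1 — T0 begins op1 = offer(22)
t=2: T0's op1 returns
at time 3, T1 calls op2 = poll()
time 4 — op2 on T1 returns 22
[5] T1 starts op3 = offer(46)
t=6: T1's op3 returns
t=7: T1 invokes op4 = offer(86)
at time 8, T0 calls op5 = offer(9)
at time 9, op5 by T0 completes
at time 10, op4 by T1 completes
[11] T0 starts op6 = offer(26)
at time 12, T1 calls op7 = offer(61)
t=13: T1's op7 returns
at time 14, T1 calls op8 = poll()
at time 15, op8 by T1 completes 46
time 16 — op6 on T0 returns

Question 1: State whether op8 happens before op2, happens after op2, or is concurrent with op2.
op8 spans [14,15], op2 spans [3,4]
resp(op2)=4 < inv(op8)=14

after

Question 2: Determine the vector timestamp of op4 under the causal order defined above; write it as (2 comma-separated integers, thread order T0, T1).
root op op1, invoked 1: fresh clock plus T0's own tick → (1, 0)
op2 (invocation 3): componentwise max over VC(op1)=(1, 0), +1 at T1, giving (1, 1)
op5 (invocation 8): componentwise max over VC(op1)=(1, 0), +1 at T0, giving (2, 0)
op3 (invocation 5): componentwise max over VC(op2)=(1, 1), +1 at T1, giving (1, 2)
op6 (invocation 11): componentwise max over VC(op5)=(2, 0), +1 at T0, giving (3, 0)
op4 (invocation 7): componentwise max over VC(op3)=(1, 2), +1 at T1, giving (1, 3)
op7 (invocation 12): componentwise max over VC(op4)=(1, 3), +1 at T1, giving (1, 4)
op8 (invocation 14): componentwise max over VC(op3)=(1, 2), VC(op7)=(1, 4), +1 at T1, giving (1, 5)
target: VC(op4) = (1, 3)

(1, 3)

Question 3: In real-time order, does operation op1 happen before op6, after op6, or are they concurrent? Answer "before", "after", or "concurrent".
op1 spans [1,2], op6 spans [11,16]
resp(op1)=2 < inv(op6)=11

before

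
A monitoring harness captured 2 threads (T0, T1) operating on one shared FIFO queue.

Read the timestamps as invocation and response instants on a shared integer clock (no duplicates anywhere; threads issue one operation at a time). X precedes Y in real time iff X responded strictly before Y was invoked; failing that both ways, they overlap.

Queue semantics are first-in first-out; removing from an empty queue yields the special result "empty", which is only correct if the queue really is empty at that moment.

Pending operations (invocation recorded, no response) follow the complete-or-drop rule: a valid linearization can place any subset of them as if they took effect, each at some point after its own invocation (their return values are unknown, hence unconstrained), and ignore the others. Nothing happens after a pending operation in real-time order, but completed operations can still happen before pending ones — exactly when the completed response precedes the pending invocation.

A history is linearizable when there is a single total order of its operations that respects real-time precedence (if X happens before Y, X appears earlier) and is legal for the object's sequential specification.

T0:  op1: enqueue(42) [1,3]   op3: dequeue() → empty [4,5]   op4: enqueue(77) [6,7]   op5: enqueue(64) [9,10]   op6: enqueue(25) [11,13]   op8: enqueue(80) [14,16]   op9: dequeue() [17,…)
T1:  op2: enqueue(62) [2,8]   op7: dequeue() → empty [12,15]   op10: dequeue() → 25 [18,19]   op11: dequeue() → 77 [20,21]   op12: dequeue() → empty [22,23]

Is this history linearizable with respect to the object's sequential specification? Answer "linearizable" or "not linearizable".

not linearizable

cut after 4 events: linearizable; cut after 5 events (op3 responds, time 5): not linearizable
the sole real-time-consistent order of 2 completed operations fails the FIFO queue replay
include/drop combinations of the 1 pending operation (op2) were all tried; none helps
for example op1, op3 (pending dropped) fails at step 2: op3 dequeue() → empty is not legal there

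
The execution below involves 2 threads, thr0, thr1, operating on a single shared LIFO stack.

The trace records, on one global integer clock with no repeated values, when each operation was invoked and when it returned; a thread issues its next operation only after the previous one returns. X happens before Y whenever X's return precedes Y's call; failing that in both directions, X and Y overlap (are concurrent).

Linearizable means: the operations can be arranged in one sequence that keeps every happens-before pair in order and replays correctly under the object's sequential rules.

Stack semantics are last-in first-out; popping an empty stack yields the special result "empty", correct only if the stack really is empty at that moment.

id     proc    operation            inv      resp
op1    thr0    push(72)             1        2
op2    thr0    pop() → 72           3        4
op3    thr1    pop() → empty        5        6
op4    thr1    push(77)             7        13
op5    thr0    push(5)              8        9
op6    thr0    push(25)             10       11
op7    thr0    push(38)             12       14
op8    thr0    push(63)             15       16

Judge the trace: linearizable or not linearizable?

linearizable

a witness: op1, op2, op3, op4, op5, op6, op7, op8
after step 1 (op1 push(72)): stack <72>
after step 2 (op2 pop() → 72): stack <>
after step 3 (op3 pop() → empty): stack <>
after step 4 (op4 push(77)): stack <77>
after step 5 (op5 push(5)): stack <77,5>
after step 6 (op6 push(25)): stack <77,5,25>
after step 7 (op7 push(38)): stack <77,5,25,38>
after step 8 (op8 push(63)): stack <77,5,25,38,63>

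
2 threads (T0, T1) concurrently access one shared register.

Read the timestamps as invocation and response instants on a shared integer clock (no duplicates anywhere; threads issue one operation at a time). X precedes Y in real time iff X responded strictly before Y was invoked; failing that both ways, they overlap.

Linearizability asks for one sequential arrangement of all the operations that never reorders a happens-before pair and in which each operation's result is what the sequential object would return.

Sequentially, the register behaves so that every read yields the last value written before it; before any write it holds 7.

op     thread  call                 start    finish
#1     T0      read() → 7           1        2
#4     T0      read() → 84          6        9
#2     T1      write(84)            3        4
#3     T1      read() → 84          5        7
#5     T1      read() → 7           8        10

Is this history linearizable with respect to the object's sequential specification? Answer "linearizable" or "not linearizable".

prefix check: 1..9 passes, 1..10 fails once #5's time-10 response joins
3 orders of the 5 completed register ops respect real time; none is legal
take #1, #2, #3, #4, #5: step 5 already fails, because #5 read() → 7 cannot occur there
take #1, #2, #3, #5, #4: step 4 already fails, because #5 read() → 7 cannot occur there

not linearizable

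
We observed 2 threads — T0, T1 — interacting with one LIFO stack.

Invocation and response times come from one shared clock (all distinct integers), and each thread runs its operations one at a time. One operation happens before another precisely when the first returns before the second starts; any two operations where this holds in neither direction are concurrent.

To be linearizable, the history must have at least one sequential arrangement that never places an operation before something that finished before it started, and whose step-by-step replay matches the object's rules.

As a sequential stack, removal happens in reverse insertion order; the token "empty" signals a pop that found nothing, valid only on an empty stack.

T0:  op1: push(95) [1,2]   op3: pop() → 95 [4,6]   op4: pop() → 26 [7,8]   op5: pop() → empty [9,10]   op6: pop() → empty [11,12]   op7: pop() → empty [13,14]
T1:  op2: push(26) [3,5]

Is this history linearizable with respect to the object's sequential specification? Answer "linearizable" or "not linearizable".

linearizable

a witness: op1, op3, op2, op4, op5, op6, op7
1. op1 push(95), leaving stack <95>
2. op3 pop() → 95, leaving stack <>
3. op2 push(26), leaving stack <26>
4. op4 pop() → 26, leaving stack <>
5. op5 pop() → empty, leaving stack <>
6. op6 pop() → empty, leaving stack <>
7. op7 pop() → empty, leaving stack <>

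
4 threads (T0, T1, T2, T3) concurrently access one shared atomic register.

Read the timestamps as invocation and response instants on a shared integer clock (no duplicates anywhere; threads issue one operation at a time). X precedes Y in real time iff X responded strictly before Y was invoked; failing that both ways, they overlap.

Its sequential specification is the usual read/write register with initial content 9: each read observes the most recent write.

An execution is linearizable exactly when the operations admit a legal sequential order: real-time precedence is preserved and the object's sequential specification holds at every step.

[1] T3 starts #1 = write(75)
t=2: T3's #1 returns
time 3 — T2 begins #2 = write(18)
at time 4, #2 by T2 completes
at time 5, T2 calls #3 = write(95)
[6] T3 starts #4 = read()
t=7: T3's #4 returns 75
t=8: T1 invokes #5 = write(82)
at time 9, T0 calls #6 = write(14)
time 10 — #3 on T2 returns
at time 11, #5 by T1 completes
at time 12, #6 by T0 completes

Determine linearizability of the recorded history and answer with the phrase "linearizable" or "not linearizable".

cut after 6 events: linearizable; cut after 7 events (#4 responds, time 7): not linearizable
exactly one order of the 3 completed ops respects real time; the atomic register replay fails
no escape via the 1 pending operation (#3): every completion choice fails
for example #1, #2, #4 (pending dropped) fails at step 3: #4 read() → 75 is not legal there

not linearizable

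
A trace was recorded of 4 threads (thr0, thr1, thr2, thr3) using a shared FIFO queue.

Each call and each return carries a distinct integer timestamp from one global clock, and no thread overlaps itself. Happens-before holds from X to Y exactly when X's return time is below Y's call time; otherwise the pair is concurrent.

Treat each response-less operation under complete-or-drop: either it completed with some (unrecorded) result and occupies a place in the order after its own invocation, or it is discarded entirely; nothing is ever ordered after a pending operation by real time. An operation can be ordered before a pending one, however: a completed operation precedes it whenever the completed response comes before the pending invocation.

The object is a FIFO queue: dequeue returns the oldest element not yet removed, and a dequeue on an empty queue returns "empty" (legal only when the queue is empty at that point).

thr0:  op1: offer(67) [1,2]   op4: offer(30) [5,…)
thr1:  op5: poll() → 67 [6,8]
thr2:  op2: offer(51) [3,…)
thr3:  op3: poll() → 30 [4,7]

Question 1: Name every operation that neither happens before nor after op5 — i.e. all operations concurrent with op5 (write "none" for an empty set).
op5 runs from 6 to 8; window-overlapping ops are concurrent
op1 [1,2]: before
op2 [3,…): concurrent
op3 [4,7]: concurrent
op4 [5,…): concurrent

op2, op3, op4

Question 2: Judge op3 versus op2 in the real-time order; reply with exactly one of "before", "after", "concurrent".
op3 spans [4,7], op2 spans [3,…)
the intervals overlap in both directions

concurrent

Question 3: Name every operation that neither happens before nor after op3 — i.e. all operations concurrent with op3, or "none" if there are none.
overlap test against op3 [4,7]: concurrent iff the interval meets 4..7
op1 [1,2]: before
op2 [3,…): concurrent
op4 [5,…): concurrent
op5 [6,8]: concurrent

op2, op4, op5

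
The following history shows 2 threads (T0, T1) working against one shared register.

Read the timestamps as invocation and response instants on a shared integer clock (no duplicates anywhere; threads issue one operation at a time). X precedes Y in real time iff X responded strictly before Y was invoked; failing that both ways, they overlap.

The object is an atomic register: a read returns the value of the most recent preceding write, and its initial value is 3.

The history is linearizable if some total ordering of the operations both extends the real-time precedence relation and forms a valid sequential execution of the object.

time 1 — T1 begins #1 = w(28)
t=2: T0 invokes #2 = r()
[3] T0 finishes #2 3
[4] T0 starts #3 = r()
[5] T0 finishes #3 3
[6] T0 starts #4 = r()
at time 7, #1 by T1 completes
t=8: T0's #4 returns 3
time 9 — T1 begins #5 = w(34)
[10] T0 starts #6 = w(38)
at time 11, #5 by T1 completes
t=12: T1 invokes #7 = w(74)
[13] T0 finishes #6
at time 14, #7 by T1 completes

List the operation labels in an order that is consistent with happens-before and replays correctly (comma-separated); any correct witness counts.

#2, #3, #4, #1, #5, #6, #7

1. #2 r() → 3, leaving value 3
2. #3 r() → 3, leaving value 3
3. #4 r() → 3, leaving value 3
4. #1 w(28), leaving value 28
5. #5 w(34), leaving value 34
6. #6 w(38), leaving value 38
7. #7 w(74), leaving value 74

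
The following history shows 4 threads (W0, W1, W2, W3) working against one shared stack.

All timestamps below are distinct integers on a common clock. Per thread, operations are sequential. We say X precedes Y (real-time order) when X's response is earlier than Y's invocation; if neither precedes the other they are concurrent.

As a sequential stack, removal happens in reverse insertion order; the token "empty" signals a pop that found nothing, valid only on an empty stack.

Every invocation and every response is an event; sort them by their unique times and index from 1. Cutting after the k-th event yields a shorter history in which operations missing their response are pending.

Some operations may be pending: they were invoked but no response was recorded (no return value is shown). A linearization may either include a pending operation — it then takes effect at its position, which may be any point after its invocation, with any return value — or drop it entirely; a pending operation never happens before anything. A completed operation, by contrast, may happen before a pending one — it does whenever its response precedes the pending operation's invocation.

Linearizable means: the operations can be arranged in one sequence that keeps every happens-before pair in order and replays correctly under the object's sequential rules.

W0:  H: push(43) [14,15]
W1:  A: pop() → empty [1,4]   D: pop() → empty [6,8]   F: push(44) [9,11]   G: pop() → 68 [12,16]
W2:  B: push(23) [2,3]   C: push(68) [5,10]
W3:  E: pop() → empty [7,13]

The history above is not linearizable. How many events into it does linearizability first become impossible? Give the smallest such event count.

13

events 1..12 are linearizable, e.g. via A, B, E, D, C, F:
step 1: A pop() → empty — stack <>
step 2: B push(23) — stack <23>
step 3: E pop() (pending, included) — stack <>
step 4: D pop() → empty — stack <>
step 5: C push(68) — stack <68>
step 6: F push(44) — stack <68,44>
event 13 — E's response, time 13 — after it, nothing linearizes
completion choices over the 1 pending operation (G) were checked; none helps
take A, B, C, D, E, F (pending dropped): step 4 already fails, because D pop() → empty cannot occur there
take A, B, C, D, F, E (pending dropped): step 4 already fails, because D pop() → empty cannot occur there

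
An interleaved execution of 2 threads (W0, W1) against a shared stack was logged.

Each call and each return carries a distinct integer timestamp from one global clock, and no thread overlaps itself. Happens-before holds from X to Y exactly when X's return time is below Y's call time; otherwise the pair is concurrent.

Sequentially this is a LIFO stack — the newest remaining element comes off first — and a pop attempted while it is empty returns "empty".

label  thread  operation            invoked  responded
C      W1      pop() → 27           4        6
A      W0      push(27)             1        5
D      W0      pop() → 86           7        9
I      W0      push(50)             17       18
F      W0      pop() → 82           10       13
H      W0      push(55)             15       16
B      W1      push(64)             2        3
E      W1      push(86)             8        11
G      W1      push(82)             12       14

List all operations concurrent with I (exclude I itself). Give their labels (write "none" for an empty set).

none

overlap test against I [17,18]: concurrent iff the interval meets 17..18
A [1,5]: before
B [2,3]: before
C [4,6]: before
D [7,9]: before
E [8,11]: before
F [10,13]: before
G [12,14]: before
H [15,16]: before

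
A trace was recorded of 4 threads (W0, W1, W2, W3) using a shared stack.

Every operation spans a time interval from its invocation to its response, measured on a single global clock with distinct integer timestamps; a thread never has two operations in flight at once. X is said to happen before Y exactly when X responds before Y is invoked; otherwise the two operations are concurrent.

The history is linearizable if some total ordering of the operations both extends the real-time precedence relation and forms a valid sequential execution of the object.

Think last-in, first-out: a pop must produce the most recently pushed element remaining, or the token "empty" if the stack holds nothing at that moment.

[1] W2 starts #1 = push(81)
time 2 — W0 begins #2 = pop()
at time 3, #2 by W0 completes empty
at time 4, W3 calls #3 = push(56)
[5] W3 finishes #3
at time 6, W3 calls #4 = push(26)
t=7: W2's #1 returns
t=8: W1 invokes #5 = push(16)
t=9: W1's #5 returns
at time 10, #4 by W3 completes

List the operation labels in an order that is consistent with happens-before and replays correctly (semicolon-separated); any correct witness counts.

#2; #1; #3; #4; #5

after step 1 (#2 pop() → empty): stack <>
after step 2 (#1 push(81)): stack <81>
after step 3 (#3 push(56)): stack <81,56>
after step 4 (#4 push(26)): stack <81,56,26>
after step 5 (#5 push(16)): stack <81,56,26,16>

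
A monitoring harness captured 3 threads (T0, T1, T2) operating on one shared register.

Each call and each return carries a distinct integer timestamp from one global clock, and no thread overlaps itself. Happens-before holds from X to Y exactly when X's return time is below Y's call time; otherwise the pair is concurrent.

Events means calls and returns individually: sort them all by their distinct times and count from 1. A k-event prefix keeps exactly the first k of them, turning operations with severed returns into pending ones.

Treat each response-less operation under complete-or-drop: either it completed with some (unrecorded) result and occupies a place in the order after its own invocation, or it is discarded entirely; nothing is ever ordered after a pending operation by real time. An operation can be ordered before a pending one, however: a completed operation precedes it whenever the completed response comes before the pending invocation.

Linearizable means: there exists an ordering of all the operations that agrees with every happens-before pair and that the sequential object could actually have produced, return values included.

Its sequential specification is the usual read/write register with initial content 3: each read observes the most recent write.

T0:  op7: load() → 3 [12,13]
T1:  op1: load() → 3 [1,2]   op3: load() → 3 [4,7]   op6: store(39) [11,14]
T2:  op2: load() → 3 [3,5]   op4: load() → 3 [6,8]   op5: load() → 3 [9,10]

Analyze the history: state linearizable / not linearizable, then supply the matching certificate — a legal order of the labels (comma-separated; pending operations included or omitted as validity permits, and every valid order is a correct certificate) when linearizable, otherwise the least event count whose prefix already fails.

linearizable — witness: op1, op2, op3, op4, op5, op7, op6

1. op1 load() → 3, leaving value 3
2. op2 load() → 3, leaving value 3
3. op3 load() → 3, leaving value 3
4. op4 load() → 3, leaving value 3
5. op5 load() → 3, leaving value 3
6. op7 load() → 3, leaving value 3
7. op6 store(39), leaving value 39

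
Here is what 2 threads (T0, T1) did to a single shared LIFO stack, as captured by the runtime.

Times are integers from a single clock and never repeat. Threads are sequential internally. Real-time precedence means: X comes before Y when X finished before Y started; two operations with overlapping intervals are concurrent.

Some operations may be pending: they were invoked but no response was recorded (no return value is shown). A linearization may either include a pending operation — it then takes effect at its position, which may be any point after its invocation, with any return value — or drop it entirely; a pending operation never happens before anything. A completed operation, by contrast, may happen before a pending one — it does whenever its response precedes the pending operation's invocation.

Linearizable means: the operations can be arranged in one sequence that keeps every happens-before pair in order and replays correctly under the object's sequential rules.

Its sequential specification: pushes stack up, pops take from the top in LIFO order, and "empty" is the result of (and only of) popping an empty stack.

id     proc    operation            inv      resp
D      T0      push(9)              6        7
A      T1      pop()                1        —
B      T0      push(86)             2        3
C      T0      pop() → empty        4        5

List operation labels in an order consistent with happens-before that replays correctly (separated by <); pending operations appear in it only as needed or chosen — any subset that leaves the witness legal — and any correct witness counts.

1. B push(86), leaving stack <86>
2. A pop() (pending, included), leaving stack <>
3. C pop() → empty, leaving stack <>
4. D push(9), leaving stack <9>

B < A < C < D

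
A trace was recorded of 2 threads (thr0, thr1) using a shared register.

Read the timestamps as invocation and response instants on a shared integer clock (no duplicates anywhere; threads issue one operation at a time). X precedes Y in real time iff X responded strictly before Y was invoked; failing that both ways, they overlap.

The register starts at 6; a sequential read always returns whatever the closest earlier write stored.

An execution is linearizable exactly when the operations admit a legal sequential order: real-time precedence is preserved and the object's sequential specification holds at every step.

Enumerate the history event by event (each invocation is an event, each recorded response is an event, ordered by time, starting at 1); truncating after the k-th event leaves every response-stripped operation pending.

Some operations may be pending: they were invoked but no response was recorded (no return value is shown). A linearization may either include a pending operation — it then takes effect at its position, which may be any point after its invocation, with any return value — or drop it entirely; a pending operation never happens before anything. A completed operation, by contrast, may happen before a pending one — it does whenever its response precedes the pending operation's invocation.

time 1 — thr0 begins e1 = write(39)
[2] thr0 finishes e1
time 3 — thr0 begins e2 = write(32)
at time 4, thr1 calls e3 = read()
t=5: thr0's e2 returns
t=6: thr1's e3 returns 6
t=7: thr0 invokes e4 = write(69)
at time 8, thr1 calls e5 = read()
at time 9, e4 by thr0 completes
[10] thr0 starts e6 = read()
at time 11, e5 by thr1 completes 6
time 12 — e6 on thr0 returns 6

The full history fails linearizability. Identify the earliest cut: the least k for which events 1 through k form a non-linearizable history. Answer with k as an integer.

6

events 1..5 are still linearizable — one witness is e1, e2:
1. e1 write(39), leaving value 39
2. e2 write(32), leaving value 32
include event 6 — e3 responding at 6 — and every candidate order breaks
sample order e1, e2, e3 stalls at step 3 — e3 read() → 6 has no legal effect
sample order e1, e3, e2 stalls at step 2 — e3 read() → 6 has no legal effect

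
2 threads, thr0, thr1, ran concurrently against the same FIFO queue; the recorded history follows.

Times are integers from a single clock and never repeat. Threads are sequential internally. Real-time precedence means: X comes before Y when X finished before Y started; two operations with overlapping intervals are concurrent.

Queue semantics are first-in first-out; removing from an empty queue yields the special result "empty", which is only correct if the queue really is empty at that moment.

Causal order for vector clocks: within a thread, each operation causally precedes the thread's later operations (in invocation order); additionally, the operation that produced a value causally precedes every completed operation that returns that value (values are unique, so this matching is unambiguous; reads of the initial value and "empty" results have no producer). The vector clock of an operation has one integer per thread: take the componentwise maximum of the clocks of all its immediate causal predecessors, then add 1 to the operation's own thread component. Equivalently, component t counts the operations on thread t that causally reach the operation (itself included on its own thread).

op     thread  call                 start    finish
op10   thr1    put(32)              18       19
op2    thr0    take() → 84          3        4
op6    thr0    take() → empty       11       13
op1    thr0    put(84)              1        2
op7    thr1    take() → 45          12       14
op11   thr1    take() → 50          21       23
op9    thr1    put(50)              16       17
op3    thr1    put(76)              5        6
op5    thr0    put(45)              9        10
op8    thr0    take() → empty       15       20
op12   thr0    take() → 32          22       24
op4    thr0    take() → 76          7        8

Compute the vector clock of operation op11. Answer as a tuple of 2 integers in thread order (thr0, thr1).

(4, 5)

op3, invoked 5, has no incoming edges; only thr1's bump applies → (0, 1)
op1, invoked 1, has no incoming edges; only thr0's bump applies → (1, 0)
merge at op2 (invoked 3): VC(op1)=(1, 0), own-thread bump on thr0 → (2, 0)
merge at op4 (invoked 7): VC(op2)=(2, 0), VC(op3)=(0, 1), own-thread bump on thr0 → (3, 1)
merge at op5 (invoked 9): VC(op4)=(3, 1), own-thread bump on thr0 → (4, 1)
merge at op7 (invoked 12): VC(op3)=(0, 1), VC(op5)=(4, 1), own-thread bump on thr1 → (4, 2)
merge at op6 (invoked 11): VC(op5)=(4, 1), own-thread bump on thr0 → (5, 1)
merge at op9 (invoked 16): VC(op7)=(4, 2), own-thread bump on thr1 → (4, 3)
merge at op8 (invoked 15): VC(op6)=(5, 1), own-thread bump on thr0 → (6, 1)
merge at op10 (invoked 18): VC(op9)=(4, 3), own-thread bump on thr1 → (4, 4)
merge at op11 (invoked 21): VC(op9)=(4, 3), VC(op10)=(4, 4), own-thread bump on thr1 → (4, 5)
merge at op12 (invoked 22): VC(op8)=(6, 1), VC(op10)=(4, 4), own-thread bump on thr0 → (7, 4)
target: VC(op11) = (4, 5)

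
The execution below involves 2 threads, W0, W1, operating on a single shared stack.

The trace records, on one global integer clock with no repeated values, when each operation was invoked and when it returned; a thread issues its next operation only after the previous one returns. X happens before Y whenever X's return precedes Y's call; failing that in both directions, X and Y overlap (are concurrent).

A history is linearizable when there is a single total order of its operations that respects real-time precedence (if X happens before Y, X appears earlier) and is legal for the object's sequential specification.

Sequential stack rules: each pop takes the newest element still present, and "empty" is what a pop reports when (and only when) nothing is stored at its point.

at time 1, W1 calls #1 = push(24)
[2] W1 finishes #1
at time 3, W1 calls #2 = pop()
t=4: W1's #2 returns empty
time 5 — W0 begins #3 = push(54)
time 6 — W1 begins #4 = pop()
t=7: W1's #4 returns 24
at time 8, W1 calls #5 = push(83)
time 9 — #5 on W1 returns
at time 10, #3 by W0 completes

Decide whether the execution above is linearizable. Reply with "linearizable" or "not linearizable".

not linearizable

already the first 4 events (up to #2's response at time 4) admit no linearization; the first 3 still do
exactly one order of the 2 completed ops respects real time; the stack replay fails
for example #1, #2 fails at step 2: #2 pop() → empty is not legal there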